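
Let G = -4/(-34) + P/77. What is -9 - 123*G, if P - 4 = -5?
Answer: -28632/1309 ≈ -21.873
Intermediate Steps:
P = -1 (P = 4 - 5 = -1)
G = 137/1309 (G = -4/(-34) - 1/77 = -4*(-1/34) - 1*1/77 = 2/17 - 1/77 = 137/1309 ≈ 0.10466)
-9 - 123*G = -9 - 123*137/1309 = -9 - 16851/1309 = -28632/1309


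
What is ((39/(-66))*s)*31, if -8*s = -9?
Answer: -3627/176 ≈ -20.608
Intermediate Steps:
s = 9/8 (s = -⅛*(-9) = 9/8 ≈ 1.1250)
((39/(-66))*s)*31 = ((39/(-66))*(9/8))*31 = ((39*(-1/66))*(9/8))*31 = -13/22*9/8*31 = -117/176*31 = -3627/176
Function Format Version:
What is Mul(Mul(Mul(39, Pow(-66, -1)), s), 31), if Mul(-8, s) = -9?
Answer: Rational(-3627, 176) ≈ -20.608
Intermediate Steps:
s = Rational(9, 8) (s = Mul(Rational(-1, 8), -9) = Rational(9, 8) ≈ 1.1250)
Mul(Mul(Mul(39, Pow(-66, -1)), s), 31) = Mul(Mul(Mul(39, Pow(-66, -1)), Rational(9, 8)), 31) = Mul(Mul(Mul(39, Rational(-1, 66)), Rational(9, 8)), 31) = Mul(Mul(Rational(-13, 22), Rational(9, 8)), 31) = Mul(Rational(-117, 176), 31) = Rational(-3627, 176)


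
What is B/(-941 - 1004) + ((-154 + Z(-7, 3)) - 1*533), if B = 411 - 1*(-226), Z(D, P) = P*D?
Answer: -1377697/1945 ≈ -708.33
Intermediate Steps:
Z(D, P) = D*P
B = 637 (B = 411 + 226 = 637)
B/(-941 - 1004) + ((-154 + Z(-7, 3)) - 1*533) = 637/(-941 - 1004) + ((-154 - 7*3) - 1*533) = 637/(-1945) + ((-154 - 21) - 533) = -1/1945*637 + (-175 - 533) = -637/1945 - 708 = -1377697/1945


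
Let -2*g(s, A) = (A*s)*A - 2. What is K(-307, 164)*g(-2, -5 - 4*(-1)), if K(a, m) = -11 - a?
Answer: 592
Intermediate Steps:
g(s, A) = 1 - s*A**2/2 (g(s, A) = -((A*s)*A - 2)/2 = -(s*A**2 - 2)/2 = -(-2 + s*A**2)/2 = 1 - s*A**2/2)
K(-307, 164)*g(-2, -5 - 4*(-1)) = (-11 - 1*(-307))*(1 - 1/2*(-2)*(-5 - 4*(-1))**2) = (-11 + 307)*(1 - 1/2*(-2)*(-5 + 4)**2) = 296*(1 - 1/2*(-2)*(-1)**2) = 296*(1 - 1/2*(-2)*1) = 296*(1 + 1) = 296*2 = 592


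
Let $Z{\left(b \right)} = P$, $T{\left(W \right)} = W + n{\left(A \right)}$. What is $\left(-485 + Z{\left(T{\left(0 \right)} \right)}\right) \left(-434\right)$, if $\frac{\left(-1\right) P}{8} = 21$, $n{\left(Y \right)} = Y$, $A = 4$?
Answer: $283402$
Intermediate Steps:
$P = -168$ ($P = \left(-8\right) 21 = -168$)
$T{\left(W \right)} = 4 + W$ ($T{\left(W \right)} = W + 4 = 4 + W$)
$Z{\left(b \right)} = -168$
$\left(-485 + Z{\left(T{\left(0 \right)} \right)}\right) \left(-434\right) = \left(-485 - 168\right) \left(-434\right) = \left(-653\right) \left(-434\right) = 283402$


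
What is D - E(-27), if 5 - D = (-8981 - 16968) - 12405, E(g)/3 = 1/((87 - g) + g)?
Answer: 1112410/29 ≈ 38359.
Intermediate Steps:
E(g) = 1/29 (E(g) = 3/((87 - g) + g) = 3/87 = 3*(1/87) = 1/29)
D = 38359 (D = 5 - ((-8981 - 16968) - 12405) = 5 - (-25949 - 12405) = 5 - 1*(-38354) = 5 + 38354 = 38359)
D - E(-27) = 38359 - 1*1/29 = 38359 - 1/29 = 1112410/29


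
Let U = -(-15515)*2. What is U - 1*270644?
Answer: -239614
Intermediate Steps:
U = 31030 (U = -3103*(-10) = 31030)
U - 1*270644 = 31030 - 1*270644 = 31030 - 270644 = -239614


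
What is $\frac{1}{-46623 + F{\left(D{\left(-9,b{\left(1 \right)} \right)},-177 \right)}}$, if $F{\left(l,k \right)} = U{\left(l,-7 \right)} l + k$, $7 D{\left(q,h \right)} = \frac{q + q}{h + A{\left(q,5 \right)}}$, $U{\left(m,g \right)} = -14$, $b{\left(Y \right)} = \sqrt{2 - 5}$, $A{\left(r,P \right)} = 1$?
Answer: $\frac{i - \sqrt{3}}{36 \left(- 1299 i + 1300 \sqrt{3}\right)} \approx -2.1372 \cdot 10^{-5} + 7.12 \cdot 10^{-9} i$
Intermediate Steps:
$b{\left(Y \right)} = i \sqrt{3}$ ($b{\left(Y \right)} = \sqrt{-3} = i \sqrt{3}$)
$D{\left(q,h \right)} = \frac{2 q}{7 \left(1 + h\right)}$ ($D{\left(q,h \right)} = \frac{\left(q + q\right) \frac{1}{h + 1}}{7} = \frac{2 q \frac{1}{1 + h}}{7} = \frac{2 q}{7 \left(1 + h\right)}$)
$F{\left(l,k \right)} = k - 14 l$ ($F{\left(l,k \right)} = - 14 l + k = k - 14 l$)
$\frac{1}{-46623 + F{\left(D{\left(-9,b{\left(1 \right)} \right)},-177 \right)}} = \frac{1}{-46623 - \left(177 + 14 \cdot \frac{2}{7} \left(-9\right) \frac{1}{1 + i \sqrt{3}}\right)} = \frac{1}{-46623 - \left(177 + 14 \left(- \frac{18}{7 \left(1 + i \sqrt{3}\right)}\right)\right)} = \frac{1}{-46623 - \left(177 - \frac{36}{1 + i \sqrt{3}}\right)} = \frac{1}{-46800 + \frac{36}{1 + i \sqrt{3}}}$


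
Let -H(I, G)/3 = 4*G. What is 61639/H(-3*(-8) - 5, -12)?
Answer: 61639/144 ≈ 428.05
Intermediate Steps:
H(I, G) = -12*G
61639/H(-3*(-8) - 5, -12) = 61639/((-12*(-12))) = 61639/144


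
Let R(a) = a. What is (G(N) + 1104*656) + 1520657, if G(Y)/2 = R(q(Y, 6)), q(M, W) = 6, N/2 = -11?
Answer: 2244893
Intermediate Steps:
N = -22 (N = 2*(-11) = -22)
G(Y) = 12 (G(Y) = 2*6 = 12)
(G(N) + 1104*656) + 1520657 = (12 + 1104*656) + 1520657 = (12 + 724224) + 1520657 = 724236 + 1520657 = 2244893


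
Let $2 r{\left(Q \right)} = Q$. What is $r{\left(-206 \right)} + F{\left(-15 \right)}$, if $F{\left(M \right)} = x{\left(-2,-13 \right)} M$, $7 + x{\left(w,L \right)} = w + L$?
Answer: $227$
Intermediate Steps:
$x{\left(w,L \right)} = -7 + L + w$ ($x{\left(w,L \right)} = -7 + \left(w + L\right) = -7 + \left(L + w\right) = -7 + L + w$)
$F{\left(M \right)} = - 22 M$ ($F{\left(M \right)} = \left(-7 - 13 - 2\right) M = - 22 M$)
$r{\left(Q \right)} = \frac{Q}{2}$
$r{\left(-206 \right)} + F{\left(-15 \right)} = \frac{1}{2} \left(-206\right) - -330 = -103 + 330 = 227$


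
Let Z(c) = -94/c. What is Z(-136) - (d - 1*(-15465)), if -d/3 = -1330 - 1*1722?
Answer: -1674181/68 ≈ -24620.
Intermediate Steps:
d = 9156 (d = -3*(-1330 - 1*1722) = -3*(-1330 - 1722) = -3*(-3052) = 9156)
Z(-136) - (d - 1*(-15465)) = -94/(-136) - (9156 - 1*(-15465)) = -94*(-1/136) - (9156 + 15465) = 47/68 - 1*24621 = 47/68 - 24621 = -1674181/68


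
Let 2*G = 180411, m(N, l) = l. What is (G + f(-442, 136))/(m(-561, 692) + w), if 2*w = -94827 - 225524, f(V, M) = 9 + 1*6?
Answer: -180441/318967 ≈ -0.56570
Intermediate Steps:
G = 180411/2 (G = (½)*180411 = 180411/2 ≈ 90206.)
f(V, M) = 15 (f(V, M) = 9 + 6 = 15)
w = -320351/2 (w = (-94827 - 225524)/2 = (½)*(-320351) = -320351/2 ≈ -1.6018e+5)
(G + f(-442, 136))/(m(-561, 692) + w) = (180411/2 + 15)/(692 - 320351/2) = 180441/(2*(-318967/2)) = (180441/2)*(-2/318967) = -180441/318967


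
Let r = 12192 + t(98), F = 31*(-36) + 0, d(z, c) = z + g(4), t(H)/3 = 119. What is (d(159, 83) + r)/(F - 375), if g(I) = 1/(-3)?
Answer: -38123/4473 ≈ -8.5229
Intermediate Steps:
t(H) = 357 (t(H) = 3*119 = 357)
g(I) = -1/3
d(z, c) = -1/3 + z (d(z, c) = z - 1/3 = -1/3 + z)
F = -1116 (F = -1116 + 0 = -1116)
r = 12549 (r = 12192 + 357 = 12549)
(d(159, 83) + r)/(F - 375) = ((-1/3 + 159) + 12549)/(-1116 - 375) = (476/3 + 12549)/(-1491) = (38123/3)*(-1/1491) = -38123/4473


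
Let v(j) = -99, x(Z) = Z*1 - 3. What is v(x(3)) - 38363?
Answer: -38462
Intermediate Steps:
x(Z) = -3 + Z (x(Z) = Z - 3 = -3 + Z)
v(x(3)) - 38363 = -99 - 38363 = -38462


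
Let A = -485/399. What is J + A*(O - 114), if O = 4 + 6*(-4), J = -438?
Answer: -109772/399 ≈ -275.12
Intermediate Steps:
O = -20 (O = 4 - 24 = -20)
A = -485/399 (A = -485*1/399 = -485/399 ≈ -1.2155)
J + A*(O - 114) = -438 - 485*(-20 - 114)/399 = -438 - 485/399*(-134) = -438 + 64990/399 = -109772/399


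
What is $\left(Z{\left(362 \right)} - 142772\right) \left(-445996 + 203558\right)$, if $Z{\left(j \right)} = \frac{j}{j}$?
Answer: $34613115698$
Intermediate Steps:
$Z{\left(j \right)} = 1$
$\left(Z{\left(362 \right)} - 142772\right) \left(-445996 + 203558\right) = \left(1 - 142772\right) \left(-445996 + 203558\right) = \left(-142771\right) \left(-242438\right) = 34613115698$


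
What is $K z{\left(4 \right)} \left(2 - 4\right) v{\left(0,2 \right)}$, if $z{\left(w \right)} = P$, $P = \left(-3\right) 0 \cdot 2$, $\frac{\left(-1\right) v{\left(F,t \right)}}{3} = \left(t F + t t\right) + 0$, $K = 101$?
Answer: $0$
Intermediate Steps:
$v{\left(F,t \right)} = - 3 t^{2} - 3 F t$ ($v{\left(F,t \right)} = - 3 \left(\left(t F + t t\right) + 0\right) = - 3 \left(\left(F t + t^{2}\right) + 0\right) = - 3 \left(\left(t^{2} + F t\right) + 0\right) = - 3 \left(t^{2} + F t\right) = - 3 t^{2} - 3 F t$)
$P = 0$ ($P = 0 \cdot 2 = 0$)
$z{\left(w \right)} = 0$
$K z{\left(4 \right)} \left(2 - 4\right) v{\left(0,2 \right)} = 101 \cdot 0 \left(2 - 4\right) \left(\left(-3\right) 2 \left(0 + 2\right)\right) = 101 \cdot 0 \left(2 - 4\right) \left(\left(-3\right) 2 \cdot 2\right) = 101 \cdot 0 \left(-2\right) \left(-12\right) = 101 \cdot 0 \left(-12\right) = 101 \cdot 0 = 0$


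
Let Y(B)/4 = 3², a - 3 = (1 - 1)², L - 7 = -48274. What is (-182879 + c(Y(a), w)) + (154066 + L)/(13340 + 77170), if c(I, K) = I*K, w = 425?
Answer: -15167469491/90510 ≈ -1.6758e+5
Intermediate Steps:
L = -48267 (L = 7 - 48274 = -48267)
a = 3 (a = 3 + (1 - 1)² = 3 + 0² = 3 + 0 = 3)
Y(B) = 36 (Y(B) = 4*3² = 4*9 = 36)
(-182879 + c(Y(a), w)) + (154066 + L)/(13340 + 77170) = (-182879 + 36*425) + (154066 - 48267)/(13340 + 77170) = (-182879 + 15300) + 105799/90510 = -167579 + 105799*(1/90510) = -167579 + 105799/90510 = -15167469491/90510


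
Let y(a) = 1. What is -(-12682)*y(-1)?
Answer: 12682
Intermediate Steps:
-(-12682)*y(-1) = -(-12682) = -12682*(-1) = 12682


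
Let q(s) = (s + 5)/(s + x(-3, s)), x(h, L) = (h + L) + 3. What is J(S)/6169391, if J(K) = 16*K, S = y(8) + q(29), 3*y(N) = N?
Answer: 4528/536737017 ≈ 8.4362e-6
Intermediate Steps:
x(h, L) = 3 + L + h (x(h, L) = (L + h) + 3 = 3 + L + h)
q(s) = (5 + s)/(2*s) (q(s) = (s + 5)/(s + (3 + s - 3)) = (5 + s)/(s + s) = (5 + s)/((2*s)) = (5 + s)*(1/(2*s)) = (5 + s)/(2*s))
y(N) = N/3
S = 283/87 (S = (⅓)*8 + (½)*(5 + 29)/29 = 8/3 + (½)*(1/29)*34 = 8/3 + 17/29 = 283/87 ≈ 3.2529)
J(S)/6169391 = (16*(283/87))/6169391 = (4528/87)*(1/6169391) = 4528/536737017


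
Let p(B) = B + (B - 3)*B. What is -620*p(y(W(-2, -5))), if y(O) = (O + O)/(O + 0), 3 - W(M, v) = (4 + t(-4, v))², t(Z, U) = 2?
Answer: 0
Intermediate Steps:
W(M, v) = -33 (W(M, v) = 3 - (4 + 2)² = 3 - 1*6² = 3 - 1*36 = 3 - 36 = -33)
y(O) = 2 (y(O) = (2*O)/O = 2)
p(B) = B + B*(-3 + B) (p(B) = B + (-3 + B)*B = B + B*(-3 + B))
-620*p(y(W(-2, -5))) = -1240*(-2 + 2) = -1240*0 = -620*0 = 0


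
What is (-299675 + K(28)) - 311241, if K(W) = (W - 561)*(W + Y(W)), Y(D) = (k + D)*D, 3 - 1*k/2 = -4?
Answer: -1252648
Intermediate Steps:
k = 14 (k = 6 - 2*(-4) = 6 + 8 = 14)
Y(D) = D*(14 + D) (Y(D) = (14 + D)*D = D*(14 + D))
K(W) = (-561 + W)*(W + W*(14 + W)) (K(W) = (W - 561)*(W + W*(14 + W)) = (-561 + W)*(W + W*(14 + W)))
(-299675 + K(28)) - 311241 = (-299675 + 28*(-8415 + 28² - 546*28)) - 311241 = (-299675 + 28*(-8415 + 784 - 15288)) - 311241 = (-299675 + 28*(-22919)) - 311241 = (-299675 - 641732) - 311241 = -941407 - 311241 = -1252648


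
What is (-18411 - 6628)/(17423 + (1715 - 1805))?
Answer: -25039/17333 ≈ -1.4446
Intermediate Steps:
(-18411 - 6628)/(17423 + (1715 - 1805)) = -25039/(17423 - 90) = -25039/17333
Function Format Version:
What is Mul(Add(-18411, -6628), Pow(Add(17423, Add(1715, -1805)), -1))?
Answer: Rational(-25039, 17333) ≈ -1.4446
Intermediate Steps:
Mul(Add(-18411, -6628), Pow(Add(17423, Add(1715, -1805)), -1)) = Mul(-25039, Pow(Add(17423, -90), -1)) = Mul(-25039, Pow(17333, -1)) = Mul(-25039, Rational(1, 17333)) = Rational(-25039, 17333)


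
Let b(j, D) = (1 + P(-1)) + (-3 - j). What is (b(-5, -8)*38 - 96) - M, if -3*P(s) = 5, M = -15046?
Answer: 45002/3 ≈ 15001.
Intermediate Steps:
P(s) = -5/3 (P(s) = -⅓*5 = -5/3)
b(j, D) = -11/3 - j (b(j, D) = (1 - 5/3) + (-3 - j) = -⅔ + (-3 - j) = -11/3 - j)
(b(-5, -8)*38 - 96) - M = ((-11/3 - 1*(-5))*38 - 96) - 1*(-15046) = ((-11/3 + 5)*38 - 96) + 15046 = ((4/3)*38 - 96) + 15046 = (152/3 - 96) + 15046 = -136/3 + 15046 = 45002/3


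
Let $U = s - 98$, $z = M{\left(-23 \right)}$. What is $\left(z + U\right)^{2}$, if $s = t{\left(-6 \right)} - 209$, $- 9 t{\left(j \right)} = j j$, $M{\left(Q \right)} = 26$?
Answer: $81225$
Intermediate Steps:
$z = 26$
$t{\left(j \right)} = - \frac{j^{2}}{9}$ ($t{\left(j \right)} = - \frac{j j}{9} = - \frac{j^{2}}{9}$)
$s = -213$ ($s = - \frac{\left(-6\right)^{2}}{9} - 209 = \left(- \frac{1}{9}\right) 36 - 209 = -4 - 209 = -213$)
$U = -311$ ($U = -213 - 98 = -311$)
$\left(z + U\right)^{2} = \left(26 - 311\right)^{2} = \left(-285\right)^{2} = 81225$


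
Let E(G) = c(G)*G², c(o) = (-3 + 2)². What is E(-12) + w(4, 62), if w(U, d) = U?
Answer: 148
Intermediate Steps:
c(o) = 1 (c(o) = (-1)² = 1)
E(G) = G² (E(G) = 1*G² = G²)
E(-12) + w(4, 62) = (-12)² + 4 = 144 + 4 = 148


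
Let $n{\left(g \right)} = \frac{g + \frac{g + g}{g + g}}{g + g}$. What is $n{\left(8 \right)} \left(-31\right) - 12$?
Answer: $- \frac{471}{16} \approx -29.438$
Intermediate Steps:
$n{\left(g \right)} = \frac{1 + g}{2 g}$ ($n{\left(g \right)} = \frac{g + \frac{2 g}{2 g}}{2 g} = \left(g + 2 g \frac{1}{2 g}\right) \frac{1}{2 g} = \left(g + 1\right) \frac{1}{2 g} = \left(1 + g\right) \frac{1}{2 g} = \frac{1 + g}{2 g}$)
$n{\left(8 \right)} \left(-31\right) - 12 = \frac{1 + 8}{2 \cdot 8} \left(-31\right) - 12 = \frac{1}{2} \cdot \frac{1}{8} \cdot 9 \left(-31\right) - 12 = \frac{9}{16} \left(-31\right) - 12 = - \frac{279}{16} - 12 = - \frac{471}{16}$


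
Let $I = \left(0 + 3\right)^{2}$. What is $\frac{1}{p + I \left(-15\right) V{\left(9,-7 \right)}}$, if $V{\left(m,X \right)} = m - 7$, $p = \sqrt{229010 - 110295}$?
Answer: $\frac{54}{9163} + \frac{\sqrt{118715}}{45815} \approx 0.013414$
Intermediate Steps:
$p = \sqrt{118715}$ ($p = \sqrt{229010 - 110295} = \sqrt{118715} \approx 344.55$)
$V{\left(m,X \right)} = -7 + m$
$I = 9$ ($I = 3^{2} = 9$)
$\frac{1}{p + I \left(-15\right) V{\left(9,-7 \right)}} = \frac{1}{\sqrt{118715} + 9 \left(-15\right) \left(-7 + 9\right)} = \frac{1}{\sqrt{118715} - 270} = \frac{1}{-270 + \sqrt{118715}}$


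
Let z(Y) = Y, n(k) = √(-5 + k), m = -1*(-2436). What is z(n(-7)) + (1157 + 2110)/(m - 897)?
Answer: 121/57 + 2*I*√3 ≈ 2.1228 + 3.4641*I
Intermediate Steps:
m = 2436
z(n(-7)) + (1157 + 2110)/(m - 897) = √(-5 - 7) + (1157 + 2110)/(2436 - 897) = √(-12) + 3267/1539 = 2*I*√3 + 3267*(1/1539) = 2*I*√3 + 121/57 = 121/57 + 2*I*√3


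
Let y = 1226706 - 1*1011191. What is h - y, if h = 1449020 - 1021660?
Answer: 211845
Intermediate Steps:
y = 215515 (y = 1226706 - 1011191 = 215515)
h = 427360
h - y = 427360 - 1*215515 = 427360 - 215515 = 211845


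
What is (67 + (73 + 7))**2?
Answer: 21609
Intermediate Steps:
(67 + (73 + 7))**2 = (67 + 80)**2 = 147**2 = 21609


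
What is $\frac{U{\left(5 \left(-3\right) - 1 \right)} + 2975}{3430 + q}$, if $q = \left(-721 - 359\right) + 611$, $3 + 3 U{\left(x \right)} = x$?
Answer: $\frac{8906}{8883} \approx 1.0026$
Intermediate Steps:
$U{\left(x \right)} = -1 + \frac{x}{3}$
$q = -469$ ($q = -1080 + 611 = -469$)
$\frac{U{\left(5 \left(-3\right) - 1 \right)} + 2975}{3430 + q} = \frac{\left(-1 + \frac{5 \left(-3\right) - 1}{3}\right) + 2975}{3430 - 469} = \frac{\left(-1 + \frac{-15 - 1}{3}\right) + 2975}{2961} = \left(\left(-1 + \frac{1}{3} \left(-16\right)\right) + 2975\right) \frac{1}{2961} = \left(\left(-1 - \frac{16}{3}\right) + 2975\right) \frac{1}{2961} = \left(- \frac{19}{3} + 2975\right) \frac{1}{2961} = \frac{8906}{3} \cdot \frac{1}{2961} = \frac{8906}{8883}$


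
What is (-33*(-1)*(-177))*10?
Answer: -58410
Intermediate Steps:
(-33*(-1)*(-177))*10 = (33*(-177))*10 = -5841*10 = -58410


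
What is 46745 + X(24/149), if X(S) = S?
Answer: 6965029/149 ≈ 46745.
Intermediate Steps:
46745 + X(24/149) = 46745 + 24/149 = 6965029/149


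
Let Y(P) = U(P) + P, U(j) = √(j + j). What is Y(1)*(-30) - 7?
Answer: -37 - 30*√2 ≈ -79.426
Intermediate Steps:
U(j) = √2*√j (U(j) = √(2*j) = √2*√j)
Y(P) = P + √2*√P (Y(P) = √2*√P + P = P + √2*√P)
Y(1)*(-30) - 7 = (1 + √2*√1)*(-30) - 7 = (1 + √2*1)*(-30) - 7 = (1 + √2)*(-30) - 7 = (-30 - 30*√2) - 7 = -37 - 30*√2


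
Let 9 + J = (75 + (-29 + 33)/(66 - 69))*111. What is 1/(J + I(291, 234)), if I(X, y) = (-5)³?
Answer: 1/8043 ≈ 0.00012433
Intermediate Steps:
I(X, y) = -125
J = 8168 (J = -9 + (75 + (-29 + 33)/(66 - 69))*111 = -9 + (75 + 4/(-3))*111 = -9 + (75 + 4*(-⅓))*111 = -9 + (75 - 4/3)*111 = -9 + (221/3)*111 = -9 + 8177 = 8168)
1/(J + I(291, 234)) = 1/(8168 - 125) = 1/8043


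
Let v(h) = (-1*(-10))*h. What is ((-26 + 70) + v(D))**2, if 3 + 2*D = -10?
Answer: 441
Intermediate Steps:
D = -13/2 (D = -3/2 + (1/2)*(-10) = -3/2 - 5 = -13/2 ≈ -6.5000)
v(h) = 10*h
((-26 + 70) + v(D))**2 = ((-26 + 70) + 10*(-13/2))**2 = (44 - 65)**2 = (-21)**2 = 441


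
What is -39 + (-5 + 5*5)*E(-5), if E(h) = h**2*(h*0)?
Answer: -39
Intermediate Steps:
E(h) = 0 (E(h) = h**2*0 = 0)
-39 + (-5 + 5*5)*E(-5) = -39 + (-5 + 5*5)*0 = -39 + (-5 + 25)*0 = -39 + 20*0 = -39 + 0 = -39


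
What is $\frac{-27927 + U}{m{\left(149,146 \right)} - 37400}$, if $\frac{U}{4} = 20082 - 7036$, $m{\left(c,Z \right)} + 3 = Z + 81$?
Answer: $- \frac{24257}{37176} \approx -0.65249$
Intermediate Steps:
$m{\left(c,Z \right)} = 78 + Z$ ($m{\left(c,Z \right)} = -3 + \left(Z + 81\right) = -3 + \left(81 + Z\right) = 78 + Z$)
$U = 52184$ ($U = 4 \left(20082 - 7036\right) = 4 \cdot 13046 = 52184$)
$\frac{-27927 + U}{m{\left(149,146 \right)} - 37400} = \frac{-27927 + 52184}{\left(78 + 146\right) - 37400} = \frac{24257}{224 - 37400} = \frac{24257}{-37176} = 24257 \left(- \frac{1}{37176}\right) = - \frac{24257}{37176}$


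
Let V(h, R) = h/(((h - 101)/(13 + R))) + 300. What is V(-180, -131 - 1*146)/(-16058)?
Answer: -18390/2256149 ≈ -0.0081511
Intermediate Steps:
V(h, R) = 300 + h*(13 + R)/(-101 + h) (V(h, R) = h/(((-101 + h)/(13 + R))) + 300 = ((13 + R)/(-101 + h))*h + 300 = h*(13 + R)/(-101 + h) + 300 = 300 + h*(13 + R)/(-101 + h))
V(-180, -131 - 1*146)/(-16058) = ((-30300 + 313*(-180) + (-131 - 1*146)*(-180))/(-101 - 180))/(-16058) = ((-30300 - 56340 + (-131 - 146)*(-180))/(-281))*(-1/16058) = -(-30300 - 56340 - 277*(-180))/281*(-1/16058) = -(-30300 - 56340 + 49860)/281*(-1/16058) = -1/281*(-36780)*(-1/16058) = (36780/281)*(-1/16058) = -18390/2256149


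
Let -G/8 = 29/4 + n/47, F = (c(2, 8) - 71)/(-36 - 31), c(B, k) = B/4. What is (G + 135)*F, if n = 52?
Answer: 9609/134 ≈ 71.709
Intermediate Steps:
c(B, k) = B/4 (c(B, k) = B*(¼) = B/4)
F = 141/134 (F = ((¼)*2 - 71)/(-36 - 31) = (½ - 71)/(-67) = -141/2*(-1/67) = 141/134 ≈ 1.0522)
G = -3142/47 (G = -8*(29/4 + 52/47) = -8*1571/188 = -3142/47 ≈ -66.851)
(G + 135)*F = (-3142/47 + 135)*(141/134) = (3203/47)*(141/134) = 9609/134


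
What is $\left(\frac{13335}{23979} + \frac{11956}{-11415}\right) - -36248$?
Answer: $\frac{3307226138927}{91240095} \approx 36248.0$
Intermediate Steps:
$\left(\frac{13335}{23979} + \frac{11956}{-11415}\right) - -36248 = \left(13335 \cdot \frac{1}{23979} + 11956 \left(- \frac{1}{11415}\right)\right) + 36248 = \left(\frac{4445}{7993} - \frac{11956}{11415}\right) + 36248 = - \frac{44824633}{91240095} + 36248 = \frac{3307226138927}{91240095}$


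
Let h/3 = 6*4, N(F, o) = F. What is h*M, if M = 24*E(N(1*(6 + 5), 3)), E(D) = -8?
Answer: -13824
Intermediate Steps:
M = -192 (M = 24*(-8) = -192)
h = 72 (h = 3*(6*4) = 3*24 = 72)
h*M = 72*(-192) = -13824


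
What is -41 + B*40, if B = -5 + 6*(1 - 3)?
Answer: -721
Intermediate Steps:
B = -17 (B = -5 + 6*(-2) = -5 - 12 = -17)
-41 + B*40 = -41 - 17*40 = -41 - 680 = -721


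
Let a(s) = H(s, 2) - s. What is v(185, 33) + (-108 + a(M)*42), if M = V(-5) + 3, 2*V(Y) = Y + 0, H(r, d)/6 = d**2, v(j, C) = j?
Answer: 1064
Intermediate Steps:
H(r, d) = 6*d**2
V(Y) = Y/2 (V(Y) = (Y + 0)/2 = Y/2)
M = 1/2 (M = (1/2)*(-5) + 3 = -5/2 + 3 = 1/2 ≈ 0.50000)
a(s) = 24 - s (a(s) = 6*2**2 - s = 6*4 - s = 24 - s)
v(185, 33) + (-108 + a(M)*42) = 185 + (-108 + (24 - 1*1/2)*42) = 185 + (-108 + (24 - 1/2)*42) = 185 + (-108 + (47/2)*42) = 185 + (-108 + 987) = 185 + 879 = 1064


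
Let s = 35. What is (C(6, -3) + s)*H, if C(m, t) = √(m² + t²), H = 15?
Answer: 525 + 45*√5 ≈ 625.62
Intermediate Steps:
(C(6, -3) + s)*H = (√(6² + (-3)²) + 35)*15 = (√(36 + 9) + 35)*15 = (√45 + 35)*15 = (3*√5 + 35)*15 = (35 + 3*√5)*15 = 525 + 45*√5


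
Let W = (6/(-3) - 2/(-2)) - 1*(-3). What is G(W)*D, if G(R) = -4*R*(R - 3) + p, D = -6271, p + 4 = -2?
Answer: -12542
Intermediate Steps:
W = 2 (W = (6*(-1/3) - 2*(-1/2)) + 3 = (-2 + 1) + 3 = -1 + 3 = 2)
p = -6 (p = -4 - 2 = -6)
G(R) = -6 - 4*R*(-3 + R) (G(R) = -4*R*(R - 3) - 6 = -4*R*(-3 + R) - 6 = -6 - 4*R*(-3 + R))
G(W)*D = (-6 - 4*2**2 + 12*2)*(-6271) = (-6 - 4*4 + 24)*(-6271) = (-6 - 16 + 24)*(-6271) = 2*(-6271) = -12542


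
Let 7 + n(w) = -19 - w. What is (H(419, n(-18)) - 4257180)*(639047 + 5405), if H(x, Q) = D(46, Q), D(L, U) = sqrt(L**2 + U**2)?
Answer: -2743548165360 + 1288904*sqrt(545) ≈ -2.7435e+12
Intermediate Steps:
n(w) = -26 - w (n(w) = -7 + (-19 - w) = -26 - w)
H(x, Q) = sqrt(2116 + Q**2) (H(x, Q) = sqrt(46**2 + Q**2) = sqrt(2116 + Q**2))
(H(419, n(-18)) - 4257180)*(639047 + 5405) = (sqrt(2116 + (-26 - 1*(-18))**2) - 4257180)*(639047 + 5405) = (sqrt(2116 + (-26 + 18)**2) - 4257180)*644452 = (sqrt(2116 + (-8)**2) - 4257180)*644452 = (sqrt(2116 + 64) - 4257180)*644452 = (sqrt(2180) - 4257180)*644452 = (2*sqrt(545) - 4257180)*644452 = (-4257180 + 2*sqrt(545))*644452 = -2743548165360 + 1288904*sqrt(545)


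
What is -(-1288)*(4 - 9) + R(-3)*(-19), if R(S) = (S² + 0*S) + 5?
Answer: -6706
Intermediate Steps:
R(S) = 5 + S² (R(S) = (S² + 0) + 5 = S² + 5 = 5 + S²)
-(-1288)*(4 - 9) + R(-3)*(-19) = -(-1288)*(4 - 9) + (5 + (-3)²)*(-19) = -(-1288)*(-5) + (5 + 9)*(-19) = -161*40 + 14*(-19) = -6440 - 266 = -6706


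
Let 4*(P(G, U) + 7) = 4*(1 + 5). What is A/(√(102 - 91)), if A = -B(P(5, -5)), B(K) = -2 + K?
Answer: 3*√11/11 ≈ 0.90453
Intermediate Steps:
P(G, U) = -1 (P(G, U) = -7 + (4*(1 + 5))/4 = -7 + (4*6)/4 = -7 + (¼)*24 = -7 + 6 = -1)
A = 3 (A = -(-2 - 1) = -1*(-3) = 3)
A/(√(102 - 91)) = 3/(√(102 - 91)) = 3/(√11) = 3*(√11/11) = 3*√11/11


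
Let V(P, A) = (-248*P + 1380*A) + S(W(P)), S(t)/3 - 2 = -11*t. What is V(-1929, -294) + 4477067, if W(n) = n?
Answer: 4613402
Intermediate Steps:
S(t) = 6 - 33*t (S(t) = 6 + 3*(-11*t) = 6 - 33*t)
V(P, A) = 6 - 281*P + 1380*A (V(P, A) = (-248*P + 1380*A) + (6 - 33*P) = 6 - 281*P + 1380*A)
V(-1929, -294) + 4477067 = (6 - 281*(-1929) + 1380*(-294)) + 4477067 = (6 + 542049 - 405720) + 4477067 = 136335 + 4477067 = 4613402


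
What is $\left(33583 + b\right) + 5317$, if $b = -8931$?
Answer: $29969$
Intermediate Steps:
$\left(33583 + b\right) + 5317 = \left(33583 - 8931\right) + 5317 = 24652 + 5317 = 29969$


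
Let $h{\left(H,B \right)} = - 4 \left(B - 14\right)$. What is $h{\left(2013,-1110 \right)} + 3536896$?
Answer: $3541392$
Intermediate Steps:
$h{\left(H,B \right)} = 56 - 4 B$ ($h{\left(H,B \right)} = - 4 \left(B - 14\right) = - 4 \left(-14 + B\right) = 56 - 4 B$)
$h{\left(2013,-1110 \right)} + 3536896 = \left(56 - -4440\right) + 3536896 = \left(56 + 4440\right) + 3536896 = 4496 + 3536896 = 3541392$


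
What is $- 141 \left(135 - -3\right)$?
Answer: $-19458$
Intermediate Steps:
$- 141 \left(135 - -3\right) = - 141 \left(135 + \left(-3 + 6\right)\right) = - 141 \left(135 + 3\right) = \left(-141\right) 138 = -19458$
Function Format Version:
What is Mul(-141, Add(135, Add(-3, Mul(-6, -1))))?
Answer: -19458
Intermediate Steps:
Mul(-141, Add(135, Add(-3, Mul(-6, -1)))) = Mul(-141, Add(135, Add(-3, 6))) = Mul(-141, Add(135, 3)) = Mul(-141, 138) = -19458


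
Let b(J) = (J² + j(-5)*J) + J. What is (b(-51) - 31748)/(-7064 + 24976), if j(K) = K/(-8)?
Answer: -233839/143296 ≈ -1.6319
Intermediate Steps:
j(K) = -K/8 (j(K) = K*(-⅛) = -K/8)
b(J) = J² + 13*J/8 (b(J) = (J² + (-⅛*(-5))*J) + J = (J² + 5*J/8) + J = J² + 13*J/8)
(b(-51) - 31748)/(-7064 + 24976) = ((⅛)*(-51)*(13 + 8*(-51)) - 31748)/(-7064 + 24976) = ((⅛)*(-51)*(13 - 408) - 31748)/17912 = ((⅛)*(-51)*(-395) - 31748)*(1/17912) = (20145/8 - 31748)*(1/17912) = -233839/8*1/17912 = -233839/143296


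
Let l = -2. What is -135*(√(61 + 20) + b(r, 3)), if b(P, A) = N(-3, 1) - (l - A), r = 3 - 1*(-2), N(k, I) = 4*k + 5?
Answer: -945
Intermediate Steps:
N(k, I) = 5 + 4*k
r = 5 (r = 3 + 2 = 5)
b(P, A) = -5 + A (b(P, A) = (5 + 4*(-3)) - (-2 - A) = (5 - 12) + (2 + A) = -7 + (2 + A) = -5 + A)
-135*(√(61 + 20) + b(r, 3)) = -135*(√(61 + 20) + (-5 + 3)) = -135*(√81 - 2) = -135*(9 - 2) = -135*7 = -945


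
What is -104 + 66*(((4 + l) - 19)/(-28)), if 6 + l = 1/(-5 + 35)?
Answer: -7641/140 ≈ -54.579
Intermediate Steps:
l = -179/30 (l = -6 + 1/(-5 + 35) = -6 + 1/30 = -179/30 ≈ -5.9667)
-104 + 66*(((4 + l) - 19)/(-28)) = -104 + 66*(((4 - 179/30) - 19)/(-28)) = -104 + 66*((-59/30 - 19)*(-1/28)) = -104 + 66*(-629/30*(-1/28)) = -104 + 66*(629/840) = -104 + 6919/140 = -7641/140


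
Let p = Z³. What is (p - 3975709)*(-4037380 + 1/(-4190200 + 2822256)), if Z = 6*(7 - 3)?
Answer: 21881133281887729085/1367944 ≈ 1.5996e+13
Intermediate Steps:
Z = 24 (Z = 6*4 = 24)
p = 13824 (p = 24³ = 13824)
(p - 3975709)*(-4037380 + 1/(-4190200 + 2822256)) = (13824 - 3975709)*(-4037380 + 1/(-4190200 + 2822256)) = -3961885*(-4037380 + 1/(-1367944)) = -3961885*(-4037380 - 1/1367944) = -3961885*(-5522909746721/1367944) = 21881133281887729085/1367944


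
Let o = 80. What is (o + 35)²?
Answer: 13225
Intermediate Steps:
(o + 35)² = (80 + 35)² = 115² = 13225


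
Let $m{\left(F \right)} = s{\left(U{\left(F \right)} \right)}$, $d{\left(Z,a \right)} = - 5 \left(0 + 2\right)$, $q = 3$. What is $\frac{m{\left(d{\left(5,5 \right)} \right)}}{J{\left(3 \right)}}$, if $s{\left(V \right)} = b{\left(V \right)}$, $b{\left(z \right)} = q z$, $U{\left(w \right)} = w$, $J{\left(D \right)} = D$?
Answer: $-10$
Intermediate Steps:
$b{\left(z \right)} = 3 z$
$s{\left(V \right)} = 3 V$
$d{\left(Z,a \right)} = -10$ ($d{\left(Z,a \right)} = \left(-5\right) 2 = -10$)
$m{\left(F \right)} = 3 F$
$\frac{m{\left(d{\left(5,5 \right)} \right)}}{J{\left(3 \right)}} = \frac{3 \left(-10\right)}{3} = \left(-30\right) \frac{1}{3} = -10$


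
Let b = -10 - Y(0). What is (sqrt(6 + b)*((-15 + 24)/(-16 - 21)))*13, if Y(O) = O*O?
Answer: -234*I/37 ≈ -6.3243*I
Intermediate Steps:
Y(O) = O**2
b = -10 (b = -10 - 1*0**2 = -10 - 1*0 = -10 + 0 = -10)
(sqrt(6 + b)*((-15 + 24)/(-16 - 21)))*13 = (sqrt(6 - 10)*((-15 + 24)/(-16 - 21)))*13 = (sqrt(-4)*(9/(-37)))*13 = ((2*I)*(9*(-1/37)))*13 = ((2*I)*(-9/37))*13 = -18*I/37*13 = -234*I/37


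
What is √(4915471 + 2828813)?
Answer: 6*√215119 ≈ 2782.9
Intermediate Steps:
√(4915471 + 2828813) = √7744284 = 6*√215119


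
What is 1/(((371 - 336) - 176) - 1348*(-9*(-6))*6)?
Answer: -1/436893 ≈ -2.2889e-6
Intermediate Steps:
1/(((371 - 336) - 176) - 1348*(-9*(-6))*6) = 1/((35 - 176) - 72792*6) = 1/(-141 - 1348*324) = 1/(-141 - 436752) = 1/(-436893) = -1/436893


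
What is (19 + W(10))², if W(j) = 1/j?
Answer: 36481/100 ≈ 364.81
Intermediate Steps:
(19 + W(10))² = (19 + 1/10)² = (19 + ⅒)² = (191/10)² = 36481/100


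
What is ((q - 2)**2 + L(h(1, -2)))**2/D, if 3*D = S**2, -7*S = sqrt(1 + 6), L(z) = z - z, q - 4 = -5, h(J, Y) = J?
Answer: 1701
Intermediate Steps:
q = -1 (q = 4 - 5 = -1)
L(z) = 0
S = -sqrt(7)/7 (S = -sqrt(1 + 6)/7 = -sqrt(7)/7 ≈ -0.37796)
D = 1/21 (D = (-sqrt(7)/7)**2/3 = (1/3)*(1/7) = 1/21 ≈ 0.047619)
((q - 2)**2 + L(h(1, -2)))**2/D = ((-1 - 2)**2 + 0)**2/(1/21) = ((-3)**2 + 0)**2*21 = (9 + 0)**2*21 = 9**2*21 = 81*21 = 1701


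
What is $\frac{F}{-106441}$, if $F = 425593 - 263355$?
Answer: $- \frac{162238}{106441} \approx -1.5242$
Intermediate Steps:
$F = 162238$ ($F = 425593 - 263355 = 162238$)
$\frac{F}{-106441} = \frac{162238}{-106441} = 162238 \left(- \frac{1}{106441}\right) = - \frac{162238}{106441}$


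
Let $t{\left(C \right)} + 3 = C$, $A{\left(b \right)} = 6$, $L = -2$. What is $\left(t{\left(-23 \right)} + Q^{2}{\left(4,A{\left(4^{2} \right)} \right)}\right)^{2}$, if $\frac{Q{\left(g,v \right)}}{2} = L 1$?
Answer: $100$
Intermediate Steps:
$t{\left(C \right)} = -3 + C$
$Q{\left(g,v \right)} = -4$ ($Q{\left(g,v \right)} = 2 \left(\left(-2\right) 1\right) = 2 \left(-2\right) = -4$)
$\left(t{\left(-23 \right)} + Q^{2}{\left(4,A{\left(4^{2} \right)} \right)}\right)^{2} = \left(\left(-3 - 23\right) + \left(-4\right)^{2}\right)^{2} = \left(-26 + 16\right)^{2} = \left(-10\right)^{2} = 100$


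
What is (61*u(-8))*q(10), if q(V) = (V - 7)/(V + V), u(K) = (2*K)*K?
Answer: 5856/5 ≈ 1171.2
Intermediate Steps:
u(K) = 2*K²
q(V) = (-7 + V)/(2*V) (q(V) = (-7 + V)/((2*V)) = (-7 + V)*(1/(2*V)) = (-7 + V)/(2*V))
(61*u(-8))*q(10) = (61*(2*(-8)²))*((½)*(-7 + 10)/10) = (61*(2*64))*((½)*(⅒)*3) = (61*128)*(3/20) = 7808*(3/20) = 5856/5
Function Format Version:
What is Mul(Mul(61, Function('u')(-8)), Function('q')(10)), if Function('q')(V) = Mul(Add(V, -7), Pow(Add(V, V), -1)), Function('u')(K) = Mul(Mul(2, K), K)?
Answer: Rational(5856, 5) ≈ 1171.2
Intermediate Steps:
Function('u')(K) = Mul(2, Pow(K, 2))
Function('q')(V) = Mul(Rational(1, 2), Pow(V, -1), Add(-7, V)) (Function('q')(V) = Mul(Add(-7, V), Pow(Mul(2, V), -1)) = Mul(Add(-7, V), Mul(Rational(1, 2), Pow(V, -1))) = Mul(Rational(1, 2), Pow(V, -1), Add(-7, V)))
Mul(Mul(61, Function('u')(-8)), Function('q')(10)) = Mul(Mul(61, Mul(2, Pow(-8, 2))), Mul(Rational(1, 2), Pow(10, -1), Add(-7, 10))) = Mul(Mul(61, Mul(2, 64)), Mul(Rational(1, 2), Rational(1, 10), 3)) = Mul(Mul(61, 128), Rational(3, 20)) = Mul(7808, Rational(3, 20)) = Rational(5856, 5)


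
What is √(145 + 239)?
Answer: 8*√6 ≈ 19.596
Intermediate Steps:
√(145 + 239) = √384 = 8*√6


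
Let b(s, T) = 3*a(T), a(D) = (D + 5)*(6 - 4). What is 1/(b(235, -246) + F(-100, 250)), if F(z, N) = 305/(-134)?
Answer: -134/194069 ≈ -0.00069048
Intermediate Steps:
F(z, N) = -305/134 (F(z, N) = 305*(-1/134) = -305/134)
a(D) = 10 + 2*D (a(D) = (5 + D)*2 = 10 + 2*D)
b(s, T) = 30 + 6*T (b(s, T) = 3*(10 + 2*T) = 30 + 6*T)
1/(b(235, -246) + F(-100, 250)) = 1/((30 + 6*(-246)) - 305/134) = 1/((30 - 1476) - 305/134) = 1/(-1446 - 305/134) = 1/(-194069/134) = -134/194069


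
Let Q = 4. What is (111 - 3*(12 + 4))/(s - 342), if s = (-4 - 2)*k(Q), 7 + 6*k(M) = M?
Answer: -21/113 ≈ -0.18584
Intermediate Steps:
k(M) = -7/6 + M/6
s = 3 (s = (-4 - 2)*(-7/6 + (⅙)*4) = -6*(-7/6 + ⅔) = -6*(-½) = 3)
(111 - 3*(12 + 4))/(s - 342) = (111 - 3*(12 + 4))/(3 - 342) = (111 - 3*16)/(-339) = (111 - 48)*(-1/339) = 63*(-1/339) = -21/113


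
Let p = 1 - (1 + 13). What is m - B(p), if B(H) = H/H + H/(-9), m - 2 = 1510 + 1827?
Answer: 30029/9 ≈ 3336.6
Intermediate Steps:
m = 3339 (m = 2 + (1510 + 1827) = 2 + 3337 = 3339)
p = -13 (p = 1 - 1*14 = 1 - 14 = -13)
B(H) = 1 - H/9 (B(H) = 1 + H*(-⅑) = 1 - H/9)
m - B(p) = 3339 - (1 - ⅑*(-13)) = 3339 - (1 + 13/9) = 3339 - 1*22/9 = 3339 - 22/9 = 30029/9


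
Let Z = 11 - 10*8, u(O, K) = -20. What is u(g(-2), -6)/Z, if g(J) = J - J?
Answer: 20/69 ≈ 0.28986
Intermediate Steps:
g(J) = 0
Z = -69 (Z = 11 - 80 = -69)
u(g(-2), -6)/Z = -20/(-69) = -20*(-1/69) = 20/69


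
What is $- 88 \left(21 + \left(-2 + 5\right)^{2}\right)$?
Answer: $-2640$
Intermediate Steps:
$- 88 \left(21 + \left(-2 + 5\right)^{2}\right) = - 88 \left(21 + 3^{2}\right) = - 88 \left(21 + 9\right) = \left(-88\right) 30 = -2640$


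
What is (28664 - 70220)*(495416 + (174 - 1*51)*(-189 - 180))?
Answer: -18701405124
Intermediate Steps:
(28664 - 70220)*(495416 + (174 - 1*51)*(-189 - 180)) = -41556*(495416 + (174 - 51)*(-369)) = -41556*(495416 + 123*(-369)) = -41556*(495416 - 45387) = -41556*450029 = -18701405124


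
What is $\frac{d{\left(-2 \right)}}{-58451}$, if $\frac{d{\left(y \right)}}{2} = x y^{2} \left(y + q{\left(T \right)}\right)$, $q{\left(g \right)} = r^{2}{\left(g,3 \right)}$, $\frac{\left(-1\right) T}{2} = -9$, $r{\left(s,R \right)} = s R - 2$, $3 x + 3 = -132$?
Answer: $\frac{972720}{58451} \approx 16.642$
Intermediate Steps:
$x = -45$ ($x = -1 + \frac{1}{3} \left(-132\right) = -1 - 44 = -45$)
$r{\left(s,R \right)} = -2 + R s$ ($r{\left(s,R \right)} = R s - 2 = -2 + R s$)
$T = 18$ ($T = \left(-2\right) \left(-9\right) = 18$)
$q{\left(g \right)} = \left(-2 + 3 g\right)^{2}$
$d{\left(y \right)} = - 90 y^{2} \left(2704 + y\right)$ ($d{\left(y \right)} = 2 - 45 y^{2} \left(y + \left(-2 + 3 \cdot 18\right)^{2}\right) = 2 - 45 y^{2} \left(y + \left(-2 + 54\right)^{2}\right) = 2 - 45 y^{2} \left(y + 52^{2}\right) = 2 - 45 y^{2} \left(y + 2704\right) = 2 - 45 y^{2} \left(2704 + y\right) = 2 \left(- 45 y^{2} \left(2704 + y\right)\right) = - 90 y^{2} \left(2704 + y\right)$)
$\frac{d{\left(-2 \right)}}{-58451} = \frac{90 \left(-2\right)^{2} \left(-2704 - -2\right)}{-58451} = 90 \cdot 4 \left(-2704 + 2\right) \left(- \frac{1}{58451}\right) = 90 \cdot 4 \left(-2702\right) \left(- \frac{1}{58451}\right) = \left(-972720\right) \left(- \frac{1}{58451}\right) = \frac{972720}{58451}$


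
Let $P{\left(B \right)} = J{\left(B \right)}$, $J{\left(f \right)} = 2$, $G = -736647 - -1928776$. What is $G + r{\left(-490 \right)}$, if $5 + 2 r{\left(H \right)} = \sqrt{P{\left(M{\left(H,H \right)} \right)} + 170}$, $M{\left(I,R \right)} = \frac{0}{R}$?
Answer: $\frac{2384253}{2} + \sqrt{43} \approx 1.1921 \cdot 10^{6}$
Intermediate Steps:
$M{\left(I,R \right)} = 0$
$G = 1192129$ ($G = -736647 + 1928776 = 1192129$)
$P{\left(B \right)} = 2$
$r{\left(H \right)} = - \frac{5}{2} + \sqrt{43}$ ($r{\left(H \right)} = - \frac{5}{2} + \frac{\sqrt{2 + 170}}{2} = - \frac{5}{2} + \frac{\sqrt{172}}{2} = - \frac{5}{2} + \frac{2 \sqrt{43}}{2} = - \frac{5}{2} + \sqrt{43}$)
$G + r{\left(-490 \right)} = 1192129 - \left(\frac{5}{2} - \sqrt{43}\right) = \frac{2384253}{2} + \sqrt{43}$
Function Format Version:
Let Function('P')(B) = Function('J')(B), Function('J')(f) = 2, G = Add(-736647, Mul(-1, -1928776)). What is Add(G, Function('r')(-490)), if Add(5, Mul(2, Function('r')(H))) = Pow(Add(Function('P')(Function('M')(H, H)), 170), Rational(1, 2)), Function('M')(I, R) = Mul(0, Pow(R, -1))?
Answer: Add(Rational(2384253, 2), Pow(43, Rational(1, 2))) ≈ 1.1921e+6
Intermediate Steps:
Function('M')(I, R) = 0
G = 1192129 (G = Add(-736647, 1928776) = 1192129)
Function('P')(B) = 2
Function('r')(H) = Add(Rational(-5, 2), Pow(43, Rational(1, 2))) (Function('r')(H) = Add(Rational(-5, 2), Mul(Rational(1, 2), Pow(Add(2, 170), Rational(1, 2)))) = Add(Rational(-5, 2), Mul(Rational(1, 2), Pow(172, Rational(1, 2)))) = Add(Rational(-5, 2), Mul(Rational(1, 2), Mul(2, Pow(43, Rational(1, 2))))) = Add(Rational(-5, 2), Pow(43, Rational(1, 2))))
Add(G, Function('r')(-490)) = Add(1192129, Add(Rational(-5, 2), Pow(43, Rational(1, 2)))) = Add(Rational(2384253, 2), Pow(43, Rational(1, 2)))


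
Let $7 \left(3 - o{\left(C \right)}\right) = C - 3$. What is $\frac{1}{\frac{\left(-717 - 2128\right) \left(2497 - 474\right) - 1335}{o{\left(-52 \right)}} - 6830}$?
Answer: $- \frac{38}{20408235} \approx -1.862 \cdot 10^{-6}$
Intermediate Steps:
$o{\left(C \right)} = \frac{24}{7} - \frac{C}{7}$ ($o{\left(C \right)} = 3 - \frac{C - 3}{7} = 3 - \frac{-3 + C}{7} = 3 - \left(- \frac{3}{7} + \frac{C}{7}\right) = \frac{24}{7} - \frac{C}{7}$)
$\frac{1}{\frac{\left(-717 - 2128\right) \left(2497 - 474\right) - 1335}{o{\left(-52 \right)}} - 6830} = \frac{1}{\frac{\left(-717 - 2128\right) \left(2497 - 474\right) - 1335}{\frac{24}{7} - - \frac{52}{7}} - 6830} = \frac{1}{\frac{\left(-2845\right) 2023 - 1335}{\frac{24}{7} + \frac{52}{7}} - 6830} = \frac{1}{\frac{-5755435 - 1335}{\frac{76}{7}} - 6830} = \frac{1}{\left(-5756770\right) \frac{7}{76} - 6830} = \frac{1}{- \frac{20148695}{38} - 6830} = \frac{1}{- \frac{20408235}{38}} = - \frac{38}{20408235}$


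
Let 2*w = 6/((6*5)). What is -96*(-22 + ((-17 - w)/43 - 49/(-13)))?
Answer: 4998384/2795 ≈ 1788.3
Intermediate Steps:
w = ⅒ (w = (6/((6*5)))/2 = (6/30)/2 = (6*(1/30))/2 = (½)*(⅕) = ⅒ ≈ 0.10000)
-96*(-22 + ((-17 - w)/43 - 49/(-13))) = -96*(-22 + ((-17 - 1*⅒)/43 - 49/(-13))) = -96*(-22 + ((-17 - ⅒)*(1/43) - 49*(-1/13))) = -96*(-22 + (-171/10*1/43 + 49/13)) = -96*(-22 + (-171/430 + 49/13)) = -96*(-22 + 18847/5590) = -96*(-104133/5590) = 4998384/2795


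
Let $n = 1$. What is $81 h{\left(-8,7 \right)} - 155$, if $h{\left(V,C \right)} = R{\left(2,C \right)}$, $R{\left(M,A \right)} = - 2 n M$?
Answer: $-479$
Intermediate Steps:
$R{\left(M,A \right)} = - 2 M$ ($R{\left(M,A \right)} = \left(-2\right) 1 M = - 2 M$)
$h{\left(V,C \right)} = -4$ ($h{\left(V,C \right)} = \left(-2\right) 2 = -4$)
$81 h{\left(-8,7 \right)} - 155 = 81 \left(-4\right) - 155 = -324 - 155 = -479$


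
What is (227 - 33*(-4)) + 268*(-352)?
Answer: -93977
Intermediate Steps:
(227 - 33*(-4)) + 268*(-352) = (227 - 1*(-132)) - 94336 = (227 + 132) - 94336 = 359 - 94336 = -93977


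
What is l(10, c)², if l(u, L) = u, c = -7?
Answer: 100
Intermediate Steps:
l(10, c)² = 10² = 100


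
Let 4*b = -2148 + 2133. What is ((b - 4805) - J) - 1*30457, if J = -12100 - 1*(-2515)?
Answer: -102723/4 ≈ -25681.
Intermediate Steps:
b = -15/4 (b = (-2148 + 2133)/4 = (¼)*(-15) = -15/4 ≈ -3.7500)
J = -9585 (J = -12100 + 2515 = -9585)
((b - 4805) - J) - 1*30457 = ((-15/4 - 4805) - 1*(-9585)) - 1*30457 = (-19235/4 + 9585) - 30457 = 19105/4 - 30457 = -102723/4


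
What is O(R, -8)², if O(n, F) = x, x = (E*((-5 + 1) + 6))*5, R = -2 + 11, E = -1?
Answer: 100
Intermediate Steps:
R = 9
x = -10 (x = -((-5 + 1) + 6)*5 = -(-4 + 6)*5 = -1*2*5 = -2*5 = -10)
O(n, F) = -10
O(R, -8)² = (-10)² = 100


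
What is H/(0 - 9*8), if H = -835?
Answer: 835/72 ≈ 11.597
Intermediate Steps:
H/(0 - 9*8) = -835/(0 - 9*8) = -835/(0 - 72) = -835/(-72) = -835*(-1/72) = 835/72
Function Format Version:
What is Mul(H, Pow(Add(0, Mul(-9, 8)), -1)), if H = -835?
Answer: Rational(835, 72) ≈ 11.597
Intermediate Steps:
Mul(H, Pow(Add(0, Mul(-9, 8)), -1)) = Mul(-835, Pow(Add(0, Mul(-9, 8)), -1)) = Mul(-835, Pow(Add(0, -72), -1)) = Mul(-835, Pow(-72, -1)) = Mul(-835, Rational(-1, 72)) = Rational(835, 72)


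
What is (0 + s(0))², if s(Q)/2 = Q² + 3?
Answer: 36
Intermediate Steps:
s(Q) = 6 + 2*Q² (s(Q) = 2*(Q² + 3) = 2*(3 + Q²) = 6 + 2*Q²)
(0 + s(0))² = (0 + (6 + 2*0²))² = (0 + (6 + 2*0))² = (0 + (6 + 0))² = (0 + 6)² = 6² = 36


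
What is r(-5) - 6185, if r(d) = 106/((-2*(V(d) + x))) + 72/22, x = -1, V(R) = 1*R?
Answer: -407411/66 ≈ -6172.9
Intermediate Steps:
V(R) = R
r(d) = 36/11 + 106/(2 - 2*d) (r(d) = 106/((-2*(d - 1))) + 72/22 = 106/((-2*(-1 + d))) + 72*(1/22) = 106/(2 - 2*d) + 36/11 = 36/11 + 106/(2 - 2*d))
r(-5) - 6185 = (-619 + 36*(-5))/(11*(-1 - 5)) - 6185 = (1/11)*(-619 - 180)/(-6) - 6185 = (1/11)*(-⅙)*(-799) - 6185 = 799/66 - 6185 = -407411/66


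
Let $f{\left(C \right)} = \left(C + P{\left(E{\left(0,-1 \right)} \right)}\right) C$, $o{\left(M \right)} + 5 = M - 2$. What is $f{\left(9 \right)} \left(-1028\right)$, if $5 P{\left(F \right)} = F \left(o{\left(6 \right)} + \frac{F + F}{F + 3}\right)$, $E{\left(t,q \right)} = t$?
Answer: $-83268$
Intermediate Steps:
$o{\left(M \right)} = -7 + M$ ($o{\left(M \right)} = -5 + \left(M - 2\right) = -5 + \left(-2 + M\right) = -7 + M$)
$P{\left(F \right)} = \frac{F \left(-1 + \frac{2 F}{3 + F}\right)}{5}$ ($P{\left(F \right)} = \frac{F \left(\left(-7 + 6\right) + \frac{F + F}{F + 3}\right)}{5} = \frac{F \left(-1 + \frac{2 F}{3 + F}\right)}{5}$)
$f{\left(C \right)} = C^{2}$ ($f{\left(C \right)} = \left(C + \frac{1}{5} \cdot 0 \frac{1}{3 + 0} \left(-3 + 0\right)\right) C = \left(C + \frac{1}{5} \cdot 0 \cdot \frac{1}{3} \left(-3\right)\right) C = \left(C + 0\right) C = C C = C^{2}$)
$f{\left(9 \right)} \left(-1028\right) = 9^{2} \left(-1028\right) = 81 \left(-1028\right) = -83268$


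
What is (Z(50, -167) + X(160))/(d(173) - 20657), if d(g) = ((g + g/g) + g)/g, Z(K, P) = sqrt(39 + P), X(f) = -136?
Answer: 11764/1786657 - 692*I*sqrt(2)/1786657 ≈ 0.0065844 - 0.00054775*I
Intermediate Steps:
d(g) = (1 + 2*g)/g (d(g) = ((g + 1) + g)/g = ((1 + g) + g)/g = (1 + 2*g)/g)
(Z(50, -167) + X(160))/(d(173) - 20657) = (sqrt(39 - 167) - 136)/((2 + 1/173) - 20657) = (sqrt(-128) - 136)/((2 + 1/173) - 20657) = (8*I*sqrt(2) - 136)/(347/173 - 20657) = (-136 + 8*I*sqrt(2))/(-3573314/173) = (-136 + 8*I*sqrt(2))*(-173/3573314) = 11764/1786657 - 692*I*sqrt(2)/1786657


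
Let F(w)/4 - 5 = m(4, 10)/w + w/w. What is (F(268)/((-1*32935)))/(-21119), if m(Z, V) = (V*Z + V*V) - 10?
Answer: 1738/46602135755 ≈ 3.7294e-8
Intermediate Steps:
m(Z, V) = -10 + V² + V*Z (m(Z, V) = (V*Z + V²) - 10 = (V² + V*Z) - 10 = -10 + V² + V*Z)
F(w) = 24 + 520/w (F(w) = 20 + 4*((-10 + 10² + 10*4)/w + w/w) = 20 + 4*((-10 + 100 + 40)/w + 1) = 20 + 4*(130/w + 1) = 20 + 4*(1 + 130/w) = 20 + (4 + 520/w) = 24 + 520/w)
(F(268)/((-1*32935)))/(-21119) = ((24 + 520/268)/((-1*32935)))/(-21119) = ((24 + 520*(1/268))/(-32935))*(-1/21119) = ((24 + 130/67)*(-1/32935))*(-1/21119) = ((1738/67)*(-1/32935))*(-1/21119) = -1738/2206645*(-1/21119) = 1738/46602135755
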